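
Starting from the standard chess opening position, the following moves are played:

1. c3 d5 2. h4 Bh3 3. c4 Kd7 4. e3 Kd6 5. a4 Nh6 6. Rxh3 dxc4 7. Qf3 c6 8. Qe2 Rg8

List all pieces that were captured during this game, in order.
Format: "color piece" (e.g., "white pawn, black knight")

Tracking captures:
  Rxh3: captured black bishop
  dxc4: captured white pawn

black bishop, white pawn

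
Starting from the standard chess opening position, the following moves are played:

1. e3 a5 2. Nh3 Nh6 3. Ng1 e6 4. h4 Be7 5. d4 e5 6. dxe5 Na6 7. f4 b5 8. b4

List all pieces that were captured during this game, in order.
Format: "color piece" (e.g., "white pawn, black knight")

Tracking captures:
  dxe5: captured black pawn

black pawn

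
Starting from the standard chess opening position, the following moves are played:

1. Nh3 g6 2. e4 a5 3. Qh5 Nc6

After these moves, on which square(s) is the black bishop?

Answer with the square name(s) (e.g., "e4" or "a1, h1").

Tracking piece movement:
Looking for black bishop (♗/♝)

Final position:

  a b c d e f g h
  ─────────────────
8│♜ · ♝ ♛ ♚ ♝ ♞ ♜│8
7│· ♟ ♟ ♟ ♟ ♟ · ♟│7
6│· · ♞ · · · ♟ ·│6
5│♟ · · · · · · ♕│5
4│· · · · ♙ · · ·│4
3│· · · · · · · ♘│3
2│♙ ♙ ♙ ♙ · ♙ ♙ ♙│2
1│♖ ♘ ♗ · ♔ ♗ · ♖│1
  ─────────────────
  a b c d e f g h


c8, f8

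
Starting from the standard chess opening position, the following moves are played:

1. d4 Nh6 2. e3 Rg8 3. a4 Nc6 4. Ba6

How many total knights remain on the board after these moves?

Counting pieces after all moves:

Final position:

  a b c d e f g h
  ─────────────────
8│♜ · ♝ ♛ ♚ ♝ ♜ ·│8
7│♟ ♟ ♟ ♟ ♟ ♟ ♟ ♟│7
6│♗ · ♞ · · · · ♞│6
5│· · · · · · · ·│5
4│♙ · · ♙ · · · ·│4
3│· · · · ♙ · · ·│3
2│· ♙ ♙ · · ♙ ♙ ♙│2
1│♖ ♘ ♗ ♕ ♔ · ♘ ♖│1
  ─────────────────
  a b c d e f g h


4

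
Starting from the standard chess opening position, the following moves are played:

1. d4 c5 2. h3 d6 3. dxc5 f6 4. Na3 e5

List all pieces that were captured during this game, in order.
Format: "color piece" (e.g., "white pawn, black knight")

Tracking captures:
  dxc5: captured black pawn

black pawn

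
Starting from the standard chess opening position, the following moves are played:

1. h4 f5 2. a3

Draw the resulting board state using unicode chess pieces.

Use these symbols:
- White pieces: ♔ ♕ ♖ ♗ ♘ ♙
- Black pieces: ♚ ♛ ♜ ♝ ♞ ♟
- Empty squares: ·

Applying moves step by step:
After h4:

♜ ♞ ♝ ♛ ♚ ♝ ♞ ♜
♟ ♟ ♟ ♟ ♟ ♟ ♟ ♟
· · · · · · · ·
· · · · · · · ·
· · · · · · · ♙
· · · · · · · ·
♙ ♙ ♙ ♙ ♙ ♙ ♙ ·
♖ ♘ ♗ ♕ ♔ ♗ ♘ ♖


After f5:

♜ ♞ ♝ ♛ ♚ ♝ ♞ ♜
♟ ♟ ♟ ♟ ♟ · ♟ ♟
· · · · · · · ·
· · · · · ♟ · ·
· · · · · · · ♙
· · · · · · · ·
♙ ♙ ♙ ♙ ♙ ♙ ♙ ·
♖ ♘ ♗ ♕ ♔ ♗ ♘ ♖


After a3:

♜ ♞ ♝ ♛ ♚ ♝ ♞ ♜
♟ ♟ ♟ ♟ ♟ · ♟ ♟
· · · · · · · ·
· · · · · ♟ · ·
· · · · · · · ♙
♙ · · · · · · ·
· ♙ ♙ ♙ ♙ ♙ ♙ ·
♖ ♘ ♗ ♕ ♔ ♗ ♘ ♖



  a b c d e f g h
  ─────────────────
8│♜ ♞ ♝ ♛ ♚ ♝ ♞ ♜│8
7│♟ ♟ ♟ ♟ ♟ · ♟ ♟│7
6│· · · · · · · ·│6
5│· · · · · ♟ · ·│5
4│· · · · · · · ♙│4
3│♙ · · · · · · ·│3
2│· ♙ ♙ ♙ ♙ ♙ ♙ ·│2
1│♖ ♘ ♗ ♕ ♔ ♗ ♘ ♖│1
  ─────────────────
  a b c d e f g h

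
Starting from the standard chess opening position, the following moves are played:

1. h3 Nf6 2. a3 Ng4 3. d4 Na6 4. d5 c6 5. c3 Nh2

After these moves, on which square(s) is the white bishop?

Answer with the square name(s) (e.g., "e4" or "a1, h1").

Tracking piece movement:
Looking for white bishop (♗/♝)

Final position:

  a b c d e f g h
  ─────────────────
8│♜ · ♝ ♛ ♚ ♝ · ♜│8
7│♟ ♟ · ♟ ♟ ♟ ♟ ♟│7
6│♞ · ♟ · · · · ·│6
5│· · · ♙ · · · ·│5
4│· · · · · · · ·│4
3│♙ · ♙ · · · · ♙│3
2│· ♙ · · ♙ ♙ ♙ ♞│2
1│♖ ♘ ♗ ♕ ♔ ♗ ♘ ♖│1
  ─────────────────
  a b c d e f g h


c1, f1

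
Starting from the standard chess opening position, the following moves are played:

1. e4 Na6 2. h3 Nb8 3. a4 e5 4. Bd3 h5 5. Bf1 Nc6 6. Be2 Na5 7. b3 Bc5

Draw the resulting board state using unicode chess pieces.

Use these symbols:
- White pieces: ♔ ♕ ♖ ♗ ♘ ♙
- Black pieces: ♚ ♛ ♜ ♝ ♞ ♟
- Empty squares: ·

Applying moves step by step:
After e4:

♜ ♞ ♝ ♛ ♚ ♝ ♞ ♜
♟ ♟ ♟ ♟ ♟ ♟ ♟ ♟
· · · · · · · ·
· · · · · · · ·
· · · · ♙ · · ·
· · · · · · · ·
♙ ♙ ♙ ♙ · ♙ ♙ ♙
♖ ♘ ♗ ♕ ♔ ♗ ♘ ♖


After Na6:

♜ · ♝ ♛ ♚ ♝ ♞ ♜
♟ ♟ ♟ ♟ ♟ ♟ ♟ ♟
♞ · · · · · · ·
· · · · · · · ·
· · · · ♙ · · ·
· · · · · · · ·
♙ ♙ ♙ ♙ · ♙ ♙ ♙
♖ ♘ ♗ ♕ ♔ ♗ ♘ ♖


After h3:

♜ · ♝ ♛ ♚ ♝ ♞ ♜
♟ ♟ ♟ ♟ ♟ ♟ ♟ ♟
♞ · · · · · · ·
· · · · · · · ·
· · · · ♙ · · ·
· · · · · · · ♙
♙ ♙ ♙ ♙ · ♙ ♙ ·
♖ ♘ ♗ ♕ ♔ ♗ ♘ ♖


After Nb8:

♜ ♞ ♝ ♛ ♚ ♝ ♞ ♜
♟ ♟ ♟ ♟ ♟ ♟ ♟ ♟
· · · · · · · ·
· · · · · · · ·
· · · · ♙ · · ·
· · · · · · · ♙
♙ ♙ ♙ ♙ · ♙ ♙ ·
♖ ♘ ♗ ♕ ♔ ♗ ♘ ♖


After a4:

♜ ♞ ♝ ♛ ♚ ♝ ♞ ♜
♟ ♟ ♟ ♟ ♟ ♟ ♟ ♟
· · · · · · · ·
· · · · · · · ·
♙ · · · ♙ · · ·
· · · · · · · ♙
· ♙ ♙ ♙ · ♙ ♙ ·
♖ ♘ ♗ ♕ ♔ ♗ ♘ ♖


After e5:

♜ ♞ ♝ ♛ ♚ ♝ ♞ ♜
♟ ♟ ♟ ♟ · ♟ ♟ ♟
· · · · · · · ·
· · · · ♟ · · ·
♙ · · · ♙ · · ·
· · · · · · · ♙
· ♙ ♙ ♙ · ♙ ♙ ·
♖ ♘ ♗ ♕ ♔ ♗ ♘ ♖


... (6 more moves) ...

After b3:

♜ · ♝ ♛ ♚ ♝ ♞ ♜
♟ ♟ ♟ ♟ · ♟ ♟ ·
· · · · · · · ·
♞ · · · ♟ · · ♟
♙ · · · ♙ · · ·
· ♙ · · · · · ♙
· · ♙ ♙ ♗ ♙ ♙ ·
♖ ♘ ♗ ♕ ♔ · ♘ ♖


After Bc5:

♜ · ♝ ♛ ♚ · ♞ ♜
♟ ♟ ♟ ♟ · ♟ ♟ ·
· · · · · · · ·
♞ · ♝ · ♟ · · ♟
♙ · · · ♙ · · ·
· ♙ · · · · · ♙
· · ♙ ♙ ♗ ♙ ♙ ·
♖ ♘ ♗ ♕ ♔ · ♘ ♖



  a b c d e f g h
  ─────────────────
8│♜ · ♝ ♛ ♚ · ♞ ♜│8
7│♟ ♟ ♟ ♟ · ♟ ♟ ·│7
6│· · · · · · · ·│6
5│♞ · ♝ · ♟ · · ♟│5
4│♙ · · · ♙ · · ·│4
3│· ♙ · · · · · ♙│3
2│· · ♙ ♙ ♗ ♙ ♙ ·│2
1│♖ ♘ ♗ ♕ ♔ · ♘ ♖│1
  ─────────────────
  a b c d e f g h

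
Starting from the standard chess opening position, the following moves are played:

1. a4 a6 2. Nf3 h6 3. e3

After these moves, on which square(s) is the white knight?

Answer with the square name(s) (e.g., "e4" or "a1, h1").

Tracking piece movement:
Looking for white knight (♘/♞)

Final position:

  a b c d e f g h
  ─────────────────
8│♜ ♞ ♝ ♛ ♚ ♝ ♞ ♜│8
7│· ♟ ♟ ♟ ♟ ♟ ♟ ·│7
6│♟ · · · · · · ♟│6
5│· · · · · · · ·│5
4│♙ · · · · · · ·│4
3│· · · · ♙ ♘ · ·│3
2│· ♙ ♙ ♙ · ♙ ♙ ♙│2
1│♖ ♘ ♗ ♕ ♔ ♗ · ♖│1
  ─────────────────
  a b c d e f g h


b1, f3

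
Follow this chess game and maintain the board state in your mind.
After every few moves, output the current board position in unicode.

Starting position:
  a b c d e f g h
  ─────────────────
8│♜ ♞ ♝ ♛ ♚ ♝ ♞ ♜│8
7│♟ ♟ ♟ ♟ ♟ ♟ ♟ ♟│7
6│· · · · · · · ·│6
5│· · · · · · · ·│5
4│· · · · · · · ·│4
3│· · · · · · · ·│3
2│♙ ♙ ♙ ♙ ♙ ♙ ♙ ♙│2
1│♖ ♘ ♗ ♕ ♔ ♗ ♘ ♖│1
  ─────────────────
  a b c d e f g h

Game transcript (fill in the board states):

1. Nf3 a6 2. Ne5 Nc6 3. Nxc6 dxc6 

  a b c d e f g h
  ─────────────────
8│♜ · ♝ ♛ ♚ ♝ ♞ ♜│8
7│· ♟ ♟ · ♟ ♟ ♟ ♟│7
6│♟ · ♟ · · · · ·│6
5│· · · · · · · ·│5
4│· · · · · · · ·│4
3│· · · · · · · ·│3
2│♙ ♙ ♙ ♙ ♙ ♙ ♙ ♙│2
1│♖ ♘ ♗ ♕ ♔ ♗ · ♖│1
  ─────────────────
  a b c d e f g h

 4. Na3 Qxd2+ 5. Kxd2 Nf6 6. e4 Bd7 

  a b c d e f g h
  ─────────────────
8│♜ · · · ♚ ♝ · ♜│8
7│· ♟ ♟ ♝ ♟ ♟ ♟ ♟│7
6│♟ · ♟ · · ♞ · ·│6
5│· · · · · · · ·│5
4│· · · · ♙ · · ·│4
3│♘ · · · · · · ·│3
2│♙ ♙ ♙ ♔ · ♙ ♙ ♙│2
1│♖ · ♗ ♕ · ♗ · ♖│1
  ─────────────────
  a b c d e f g h

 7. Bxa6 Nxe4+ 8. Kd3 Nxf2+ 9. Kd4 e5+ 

  a b c d e f g h
  ─────────────────
8│♜ · · · ♚ ♝ · ♜│8
7│· ♟ ♟ ♝ · ♟ ♟ ♟│7
6│♗ · ♟ · · · · ·│6
5│· · · · ♟ · · ·│5
4│· · · ♔ · · · ·│4
3│♘ · · · · · · ·│3
2│♙ ♙ ♙ · · ♞ ♙ ♙│2
1│♖ · ♗ ♕ · · · ♖│1
  ─────────────────
  a b c d e f g h

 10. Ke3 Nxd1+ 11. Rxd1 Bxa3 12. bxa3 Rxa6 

  a b c d e f g h
  ─────────────────
8│· · · · ♚ · · ♜│8
7│· ♟ ♟ ♝ · ♟ ♟ ♟│7
6│♜ · ♟ · · · · ·│6
5│· · · · ♟ · · ·│5
4│· · · · · · · ·│4
3│♙ · · · ♔ · · ·│3
2│♙ · ♙ · · · ♙ ♙│2
1│♖ · ♗ ♖ · · · ·│1
  ─────────────────
  a b c d e f g h

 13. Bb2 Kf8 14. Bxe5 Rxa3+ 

  a b c d e f g h
  ─────────────────
8│· · · · · ♚ · ♜│8
7│· ♟ ♟ ♝ · ♟ ♟ ♟│7
6│· · ♟ · · · · ·│6
5│· · · · ♗ · · ·│5
4│· · · · · · · ·│4
3│♜ · · · ♔ · · ·│3
2│♙ · ♙ · · · ♙ ♙│2
1│♖ · · ♖ · · · ·│1
  ─────────────────
  a b c d e f g h


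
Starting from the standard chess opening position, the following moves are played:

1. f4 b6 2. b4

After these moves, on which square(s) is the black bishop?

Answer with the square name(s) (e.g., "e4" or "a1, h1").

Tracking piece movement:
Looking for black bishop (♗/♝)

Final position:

  a b c d e f g h
  ─────────────────
8│♜ ♞ ♝ ♛ ♚ ♝ ♞ ♜│8
7│♟ · ♟ ♟ ♟ ♟ ♟ ♟│7
6│· ♟ · · · · · ·│6
5│· · · · · · · ·│5
4│· ♙ · · · ♙ · ·│4
3│· · · · · · · ·│3
2│♙ · ♙ ♙ ♙ · ♙ ♙│2
1│♖ ♘ ♗ ♕ ♔ ♗ ♘ ♖│1
  ─────────────────
  a b c d e f g h


c8, f8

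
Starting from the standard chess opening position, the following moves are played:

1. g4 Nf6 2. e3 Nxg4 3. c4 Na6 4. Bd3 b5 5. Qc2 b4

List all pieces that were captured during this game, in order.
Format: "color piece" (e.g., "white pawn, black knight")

Tracking captures:
  Nxg4: captured white pawn

white pawn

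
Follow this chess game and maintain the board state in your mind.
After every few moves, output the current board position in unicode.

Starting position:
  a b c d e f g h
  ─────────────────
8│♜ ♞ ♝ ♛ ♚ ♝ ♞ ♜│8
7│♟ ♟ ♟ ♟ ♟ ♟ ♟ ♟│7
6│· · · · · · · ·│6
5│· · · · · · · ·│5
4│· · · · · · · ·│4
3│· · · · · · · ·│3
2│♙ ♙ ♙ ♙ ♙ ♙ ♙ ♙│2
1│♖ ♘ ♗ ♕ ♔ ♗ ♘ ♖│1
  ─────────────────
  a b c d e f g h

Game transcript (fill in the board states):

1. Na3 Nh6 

  a b c d e f g h
  ─────────────────
8│♜ ♞ ♝ ♛ ♚ ♝ · ♜│8
7│♟ ♟ ♟ ♟ ♟ ♟ ♟ ♟│7
6│· · · · · · · ♞│6
5│· · · · · · · ·│5
4│· · · · · · · ·│4
3│♘ · · · · · · ·│3
2│♙ ♙ ♙ ♙ ♙ ♙ ♙ ♙│2
1│♖ · ♗ ♕ ♔ ♗ ♘ ♖│1
  ─────────────────
  a b c d e f g h

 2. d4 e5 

  a b c d e f g h
  ─────────────────
8│♜ ♞ ♝ ♛ ♚ ♝ · ♜│8
7│♟ ♟ ♟ ♟ · ♟ ♟ ♟│7
6│· · · · · · · ♞│6
5│· · · · ♟ · · ·│5
4│· · · ♙ · · · ·│4
3│♘ · · · · · · ·│3
2│♙ ♙ ♙ · ♙ ♙ ♙ ♙│2
1│♖ · ♗ ♕ ♔ ♗ ♘ ♖│1
  ─────────────────
  a b c d e f g h

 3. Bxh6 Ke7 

  a b c d e f g h
  ─────────────────
8│♜ ♞ ♝ ♛ · ♝ · ♜│8
7│♟ ♟ ♟ ♟ ♚ ♟ ♟ ♟│7
6│· · · · · · · ♗│6
5│· · · · ♟ · · ·│5
4│· · · ♙ · · · ·│4
3│♘ · · · · · · ·│3
2│♙ ♙ ♙ · ♙ ♙ ♙ ♙│2
1│♖ · · ♕ ♔ ♗ ♘ ♖│1
  ─────────────────
  a b c d e f g h

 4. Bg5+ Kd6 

  a b c d e f g h
  ─────────────────
8│♜ ♞ ♝ ♛ · ♝ · ♜│8
7│♟ ♟ ♟ ♟ · ♟ ♟ ♟│7
6│· · · ♚ · · · ·│6
5│· · · · ♟ · ♗ ·│5
4│· · · ♙ · · · ·│4
3│♘ · · · · · · ·│3
2│♙ ♙ ♙ · ♙ ♙ ♙ ♙│2
1│♖ · · ♕ ♔ ♗ ♘ ♖│1
  ─────────────────
  a b c d e f g h



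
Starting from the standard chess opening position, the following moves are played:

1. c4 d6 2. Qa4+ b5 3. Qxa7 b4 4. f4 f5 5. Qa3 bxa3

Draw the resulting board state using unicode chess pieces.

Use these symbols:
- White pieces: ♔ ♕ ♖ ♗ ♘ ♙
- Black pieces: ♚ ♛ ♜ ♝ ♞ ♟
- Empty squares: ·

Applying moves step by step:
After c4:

♜ ♞ ♝ ♛ ♚ ♝ ♞ ♜
♟ ♟ ♟ ♟ ♟ ♟ ♟ ♟
· · · · · · · ·
· · · · · · · ·
· · ♙ · · · · ·
· · · · · · · ·
♙ ♙ · ♙ ♙ ♙ ♙ ♙
♖ ♘ ♗ ♕ ♔ ♗ ♘ ♖


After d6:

♜ ♞ ♝ ♛ ♚ ♝ ♞ ♜
♟ ♟ ♟ · ♟ ♟ ♟ ♟
· · · ♟ · · · ·
· · · · · · · ·
· · ♙ · · · · ·
· · · · · · · ·
♙ ♙ · ♙ ♙ ♙ ♙ ♙
♖ ♘ ♗ ♕ ♔ ♗ ♘ ♖


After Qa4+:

♜ ♞ ♝ ♛ ♚ ♝ ♞ ♜
♟ ♟ ♟ · ♟ ♟ ♟ ♟
· · · ♟ · · · ·
· · · · · · · ·
♕ · ♙ · · · · ·
· · · · · · · ·
♙ ♙ · ♙ ♙ ♙ ♙ ♙
♖ ♘ ♗ · ♔ ♗ ♘ ♖


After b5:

♜ ♞ ♝ ♛ ♚ ♝ ♞ ♜
♟ · ♟ · ♟ ♟ ♟ ♟
· · · ♟ · · · ·
· ♟ · · · · · ·
♕ · ♙ · · · · ·
· · · · · · · ·
♙ ♙ · ♙ ♙ ♙ ♙ ♙
♖ ♘ ♗ · ♔ ♗ ♘ ♖


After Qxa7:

♜ ♞ ♝ ♛ ♚ ♝ ♞ ♜
♕ · ♟ · ♟ ♟ ♟ ♟
· · · ♟ · · · ·
· ♟ · · · · · ·
· · ♙ · · · · ·
· · · · · · · ·
♙ ♙ · ♙ ♙ ♙ ♙ ♙
♖ ♘ ♗ · ♔ ♗ ♘ ♖


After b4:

♜ ♞ ♝ ♛ ♚ ♝ ♞ ♜
♕ · ♟ · ♟ ♟ ♟ ♟
· · · ♟ · · · ·
· · · · · · · ·
· ♟ ♙ · · · · ·
· · · · · · · ·
♙ ♙ · ♙ ♙ ♙ ♙ ♙
♖ ♘ ♗ · ♔ ♗ ♘ ♖


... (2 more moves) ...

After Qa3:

♜ ♞ ♝ ♛ ♚ ♝ ♞ ♜
· · ♟ · ♟ · ♟ ♟
· · · ♟ · · · ·
· · · · · ♟ · ·
· ♟ ♙ · · ♙ · ·
♕ · · · · · · ·
♙ ♙ · ♙ ♙ · ♙ ♙
♖ ♘ ♗ · ♔ ♗ ♘ ♖


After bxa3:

♜ ♞ ♝ ♛ ♚ ♝ ♞ ♜
· · ♟ · ♟ · ♟ ♟
· · · ♟ · · · ·
· · · · · ♟ · ·
· · ♙ · · ♙ · ·
♟ · · · · · · ·
♙ ♙ · ♙ ♙ · ♙ ♙
♖ ♘ ♗ · ♔ ♗ ♘ ♖



  a b c d e f g h
  ─────────────────
8│♜ ♞ ♝ ♛ ♚ ♝ ♞ ♜│8
7│· · ♟ · ♟ · ♟ ♟│7
6│· · · ♟ · · · ·│6
5│· · · · · ♟ · ·│5
4│· · ♙ · · ♙ · ·│4
3│♟ · · · · · · ·│3
2│♙ ♙ · ♙ ♙ · ♙ ♙│2
1│♖ ♘ ♗ · ♔ ♗ ♘ ♖│1
  ─────────────────
  a b c d e f g h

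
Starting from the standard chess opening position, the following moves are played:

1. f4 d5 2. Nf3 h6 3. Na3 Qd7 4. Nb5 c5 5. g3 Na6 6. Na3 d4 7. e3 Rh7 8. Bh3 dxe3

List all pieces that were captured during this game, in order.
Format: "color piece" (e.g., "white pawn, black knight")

Tracking captures:
  dxe3: captured white pawn

white pawn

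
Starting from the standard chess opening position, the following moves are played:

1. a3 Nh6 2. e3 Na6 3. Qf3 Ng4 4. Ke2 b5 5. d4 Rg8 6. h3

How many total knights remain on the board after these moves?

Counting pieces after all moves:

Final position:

  a b c d e f g h
  ─────────────────
8│♜ · ♝ ♛ ♚ ♝ ♜ ·│8
7│♟ · ♟ ♟ ♟ ♟ ♟ ♟│7
6│♞ · · · · · · ·│6
5│· ♟ · · · · · ·│5
4│· · · ♙ · · ♞ ·│4
3│♙ · · · ♙ ♕ · ♙│3
2│· ♙ ♙ · ♔ ♙ ♙ ·│2
1│♖ ♘ ♗ · · ♗ ♘ ♖│1
  ─────────────────
  a b c d e f g h


4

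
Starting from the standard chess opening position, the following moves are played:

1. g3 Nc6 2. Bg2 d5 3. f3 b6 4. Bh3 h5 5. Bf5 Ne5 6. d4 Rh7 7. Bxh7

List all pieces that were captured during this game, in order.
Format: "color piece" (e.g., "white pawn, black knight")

Tracking captures:
  Bxh7: captured black rook

black rook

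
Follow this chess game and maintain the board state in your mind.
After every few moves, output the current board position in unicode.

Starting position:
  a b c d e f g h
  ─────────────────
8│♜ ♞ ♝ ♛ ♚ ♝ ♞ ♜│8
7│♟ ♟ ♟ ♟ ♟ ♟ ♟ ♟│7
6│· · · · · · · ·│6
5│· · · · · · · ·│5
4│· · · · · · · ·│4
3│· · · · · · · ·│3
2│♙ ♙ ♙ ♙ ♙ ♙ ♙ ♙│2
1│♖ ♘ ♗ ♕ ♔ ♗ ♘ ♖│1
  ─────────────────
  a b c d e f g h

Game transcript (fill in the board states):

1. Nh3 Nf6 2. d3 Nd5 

  a b c d e f g h
  ─────────────────
8│♜ ♞ ♝ ♛ ♚ ♝ · ♜│8
7│♟ ♟ ♟ ♟ ♟ ♟ ♟ ♟│7
6│· · · · · · · ·│6
5│· · · ♞ · · · ·│5
4│· · · · · · · ·│4
3│· · · ♙ · · · ♘│3
2│♙ ♙ ♙ · ♙ ♙ ♙ ♙│2
1│♖ ♘ ♗ ♕ ♔ ♗ · ♖│1
  ─────────────────
  a b c d e f g h

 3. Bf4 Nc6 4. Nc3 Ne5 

  a b c d e f g h
  ─────────────────
8│♜ · ♝ ♛ ♚ ♝ · ♜│8
7│♟ ♟ ♟ ♟ ♟ ♟ ♟ ♟│7
6│· · · · · · · ·│6
5│· · · ♞ ♞ · · ·│5
4│· · · · · ♗ · ·│4
3│· · ♘ ♙ · · · ♘│3
2│♙ ♙ ♙ · ♙ ♙ ♙ ♙│2
1│♖ · · ♕ ♔ ♗ · ♖│1
  ─────────────────
  a b c d e f g h

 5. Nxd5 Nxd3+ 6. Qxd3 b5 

  a b c d e f g h
  ─────────────────
8│♜ · ♝ ♛ ♚ ♝ · ♜│8
7│♟ · ♟ ♟ ♟ ♟ ♟ ♟│7
6│· · · · · · · ·│6
5│· ♟ · ♘ · · · ·│5
4│· · · · · ♗ · ·│4
3│· · · ♕ · · · ♘│3
2│♙ ♙ ♙ · ♙ ♙ ♙ ♙│2
1│♖ · · · ♔ ♗ · ♖│1
  ─────────────────
  a b c d e f g h

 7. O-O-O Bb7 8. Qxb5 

  a b c d e f g h
  ─────────────────
8│♜ · · ♛ ♚ ♝ · ♜│8
7│♟ ♝ ♟ ♟ ♟ ♟ ♟ ♟│7
6│· · · · · · · ·│6
5│· ♕ · ♘ · · · ·│5
4│· · · · · ♗ · ·│4
3│· · · · · · · ♘│3
2│♙ ♙ ♙ · ♙ ♙ ♙ ♙│2
1│· · ♔ ♖ · ♗ · ♖│1
  ─────────────────
  a b c d e f g h


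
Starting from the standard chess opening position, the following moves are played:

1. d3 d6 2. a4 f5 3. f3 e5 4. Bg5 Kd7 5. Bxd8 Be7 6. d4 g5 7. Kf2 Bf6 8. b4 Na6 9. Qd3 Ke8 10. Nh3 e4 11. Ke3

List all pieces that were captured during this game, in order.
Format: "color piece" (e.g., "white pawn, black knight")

Tracking captures:
  Bxd8: captured black queen

black queen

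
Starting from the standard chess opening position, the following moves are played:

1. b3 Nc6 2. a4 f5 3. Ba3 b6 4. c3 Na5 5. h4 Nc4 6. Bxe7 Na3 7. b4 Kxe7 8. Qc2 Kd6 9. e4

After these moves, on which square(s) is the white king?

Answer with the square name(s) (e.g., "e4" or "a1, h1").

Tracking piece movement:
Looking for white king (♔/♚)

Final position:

  a b c d e f g h
  ─────────────────
8│♜ · ♝ ♛ · ♝ ♞ ♜│8
7│♟ · ♟ ♟ · · ♟ ♟│7
6│· ♟ · ♚ · · · ·│6
5│· · · · · ♟ · ·│5
4│♙ ♙ · · ♙ · · ♙│4
3│♞ · ♙ · · · · ·│3
2│· · ♕ ♙ · ♙ ♙ ·│2
1│♖ ♘ · · ♔ ♗ ♘ ♖│1
  ─────────────────
  a b c d e f g h


e1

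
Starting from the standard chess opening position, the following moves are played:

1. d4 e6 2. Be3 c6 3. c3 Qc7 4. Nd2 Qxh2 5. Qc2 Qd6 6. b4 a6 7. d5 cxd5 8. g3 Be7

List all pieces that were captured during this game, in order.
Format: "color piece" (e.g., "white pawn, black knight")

Tracking captures:
  Qxh2: captured white pawn
  cxd5: captured white pawn

white pawn, white pawn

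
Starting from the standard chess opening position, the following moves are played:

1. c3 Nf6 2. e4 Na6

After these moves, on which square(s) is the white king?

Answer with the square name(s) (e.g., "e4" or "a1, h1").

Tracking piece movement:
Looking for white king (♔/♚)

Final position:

  a b c d e f g h
  ─────────────────
8│♜ · ♝ ♛ ♚ ♝ · ♜│8
7│♟ ♟ ♟ ♟ ♟ ♟ ♟ ♟│7
6│♞ · · · · ♞ · ·│6
5│· · · · · · · ·│5
4│· · · · ♙ · · ·│4
3│· · ♙ · · · · ·│3
2│♙ ♙ · ♙ · ♙ ♙ ♙│2
1│♖ ♘ ♗ ♕ ♔ ♗ ♘ ♖│1
  ─────────────────
  a b c d e f g h


e1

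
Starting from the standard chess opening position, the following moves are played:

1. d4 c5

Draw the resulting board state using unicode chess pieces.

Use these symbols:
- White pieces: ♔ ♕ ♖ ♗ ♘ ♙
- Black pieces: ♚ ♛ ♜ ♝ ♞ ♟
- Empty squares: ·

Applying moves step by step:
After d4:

♜ ♞ ♝ ♛ ♚ ♝ ♞ ♜
♟ ♟ ♟ ♟ ♟ ♟ ♟ ♟
· · · · · · · ·
· · · · · · · ·
· · · ♙ · · · ·
· · · · · · · ·
♙ ♙ ♙ · ♙ ♙ ♙ ♙
♖ ♘ ♗ ♕ ♔ ♗ ♘ ♖


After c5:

♜ ♞ ♝ ♛ ♚ ♝ ♞ ♜
♟ ♟ · ♟ ♟ ♟ ♟ ♟
· · · · · · · ·
· · ♟ · · · · ·
· · · ♙ · · · ·
· · · · · · · ·
♙ ♙ ♙ · ♙ ♙ ♙ ♙
♖ ♘ ♗ ♕ ♔ ♗ ♘ ♖



  a b c d e f g h
  ─────────────────
8│♜ ♞ ♝ ♛ ♚ ♝ ♞ ♜│8
7│♟ ♟ · ♟ ♟ ♟ ♟ ♟│7
6│· · · · · · · ·│6
5│· · ♟ · · · · ·│5
4│· · · ♙ · · · ·│4
3│· · · · · · · ·│3
2│♙ ♙ ♙ · ♙ ♙ ♙ ♙│2
1│♖ ♘ ♗ ♕ ♔ ♗ ♘ ♖│1
  ─────────────────
  a b c d e f g h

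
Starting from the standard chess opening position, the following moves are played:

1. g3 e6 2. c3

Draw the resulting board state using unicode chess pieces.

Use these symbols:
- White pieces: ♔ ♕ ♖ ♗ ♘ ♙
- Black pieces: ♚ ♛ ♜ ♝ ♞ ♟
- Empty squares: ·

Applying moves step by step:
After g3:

♜ ♞ ♝ ♛ ♚ ♝ ♞ ♜
♟ ♟ ♟ ♟ ♟ ♟ ♟ ♟
· · · · · · · ·
· · · · · · · ·
· · · · · · · ·
· · · · · · ♙ ·
♙ ♙ ♙ ♙ ♙ ♙ · ♙
♖ ♘ ♗ ♕ ♔ ♗ ♘ ♖


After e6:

♜ ♞ ♝ ♛ ♚ ♝ ♞ ♜
♟ ♟ ♟ ♟ · ♟ ♟ ♟
· · · · ♟ · · ·
· · · · · · · ·
· · · · · · · ·
· · · · · · ♙ ·
♙ ♙ ♙ ♙ ♙ ♙ · ♙
♖ ♘ ♗ ♕ ♔ ♗ ♘ ♖


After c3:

♜ ♞ ♝ ♛ ♚ ♝ ♞ ♜
♟ ♟ ♟ ♟ · ♟ ♟ ♟
· · · · ♟ · · ·
· · · · · · · ·
· · · · · · · ·
· · ♙ · · · ♙ ·
♙ ♙ · ♙ ♙ ♙ · ♙
♖ ♘ ♗ ♕ ♔ ♗ ♘ ♖



  a b c d e f g h
  ─────────────────
8│♜ ♞ ♝ ♛ ♚ ♝ ♞ ♜│8
7│♟ ♟ ♟ ♟ · ♟ ♟ ♟│7
6│· · · · ♟ · · ·│6
5│· · · · · · · ·│5
4│· · · · · · · ·│4
3│· · ♙ · · · ♙ ·│3
2│♙ ♙ · ♙ ♙ ♙ · ♙│2
1│♖ ♘ ♗ ♕ ♔ ♗ ♘ ♖│1
  ─────────────────
  a b c d e f g h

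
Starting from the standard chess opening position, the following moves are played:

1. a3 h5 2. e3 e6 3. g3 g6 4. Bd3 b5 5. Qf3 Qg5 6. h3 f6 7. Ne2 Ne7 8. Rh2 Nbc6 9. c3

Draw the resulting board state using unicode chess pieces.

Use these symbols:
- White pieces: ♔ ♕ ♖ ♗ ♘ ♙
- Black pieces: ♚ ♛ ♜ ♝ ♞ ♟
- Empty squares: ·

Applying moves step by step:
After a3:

♜ ♞ ♝ ♛ ♚ ♝ ♞ ♜
♟ ♟ ♟ ♟ ♟ ♟ ♟ ♟
· · · · · · · ·
· · · · · · · ·
· · · · · · · ·
♙ · · · · · · ·
· ♙ ♙ ♙ ♙ ♙ ♙ ♙
♖ ♘ ♗ ♕ ♔ ♗ ♘ ♖


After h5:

♜ ♞ ♝ ♛ ♚ ♝ ♞ ♜
♟ ♟ ♟ ♟ ♟ ♟ ♟ ·
· · · · · · · ·
· · · · · · · ♟
· · · · · · · ·
♙ · · · · · · ·
· ♙ ♙ ♙ ♙ ♙ ♙ ♙
♖ ♘ ♗ ♕ ♔ ♗ ♘ ♖


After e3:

♜ ♞ ♝ ♛ ♚ ♝ ♞ ♜
♟ ♟ ♟ ♟ ♟ ♟ ♟ ·
· · · · · · · ·
· · · · · · · ♟
· · · · · · · ·
♙ · · · ♙ · · ·
· ♙ ♙ ♙ · ♙ ♙ ♙
♖ ♘ ♗ ♕ ♔ ♗ ♘ ♖


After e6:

♜ ♞ ♝ ♛ ♚ ♝ ♞ ♜
♟ ♟ ♟ ♟ · ♟ ♟ ·
· · · · ♟ · · ·
· · · · · · · ♟
· · · · · · · ·
♙ · · · ♙ · · ·
· ♙ ♙ ♙ · ♙ ♙ ♙
♖ ♘ ♗ ♕ ♔ ♗ ♘ ♖


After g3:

♜ ♞ ♝ ♛ ♚ ♝ ♞ ♜
♟ ♟ ♟ ♟ · ♟ ♟ ·
· · · · ♟ · · ·
· · · · · · · ♟
· · · · · · · ·
♙ · · · ♙ · ♙ ·
· ♙ ♙ ♙ · ♙ · ♙
♖ ♘ ♗ ♕ ♔ ♗ ♘ ♖


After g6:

♜ ♞ ♝ ♛ ♚ ♝ ♞ ♜
♟ ♟ ♟ ♟ · ♟ · ·
· · · · ♟ · ♟ ·
· · · · · · · ♟
· · · · · · · ·
♙ · · · ♙ · ♙ ·
· ♙ ♙ ♙ · ♙ · ♙
♖ ♘ ♗ ♕ ♔ ♗ ♘ ♖


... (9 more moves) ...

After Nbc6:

♜ · ♝ · ♚ ♝ · ♜
♟ · ♟ ♟ ♞ · · ·
· · ♞ · ♟ ♟ ♟ ·
· ♟ · · · · ♛ ♟
· · · · · · · ·
♙ · · ♗ ♙ ♕ ♙ ♙
· ♙ ♙ ♙ ♘ ♙ · ♖
♖ ♘ ♗ · ♔ · · ·


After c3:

♜ · ♝ · ♚ ♝ · ♜
♟ · ♟ ♟ ♞ · · ·
· · ♞ · ♟ ♟ ♟ ·
· ♟ · · · · ♛ ♟
· · · · · · · ·
♙ · ♙ ♗ ♙ ♕ ♙ ♙
· ♙ · ♙ ♘ ♙ · ♖
♖ ♘ ♗ · ♔ · · ·



  a b c d e f g h
  ─────────────────
8│♜ · ♝ · ♚ ♝ · ♜│8
7│♟ · ♟ ♟ ♞ · · ·│7
6│· · ♞ · ♟ ♟ ♟ ·│6
5│· ♟ · · · · ♛ ♟│5
4│· · · · · · · ·│4
3│♙ · ♙ ♗ ♙ ♕ ♙ ♙│3
2│· ♙ · ♙ ♘ ♙ · ♖│2
1│♖ ♘ ♗ · ♔ · · ·│1
  ─────────────────
  a b c d e f g h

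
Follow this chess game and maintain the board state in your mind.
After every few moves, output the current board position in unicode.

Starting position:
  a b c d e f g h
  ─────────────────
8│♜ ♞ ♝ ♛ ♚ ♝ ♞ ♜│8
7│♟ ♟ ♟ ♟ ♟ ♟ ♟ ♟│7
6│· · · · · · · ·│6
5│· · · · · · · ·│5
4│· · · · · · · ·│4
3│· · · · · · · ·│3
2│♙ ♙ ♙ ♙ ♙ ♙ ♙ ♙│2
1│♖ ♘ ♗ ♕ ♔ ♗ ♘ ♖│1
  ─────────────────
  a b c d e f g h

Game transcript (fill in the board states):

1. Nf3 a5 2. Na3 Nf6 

  a b c d e f g h
  ─────────────────
8│♜ ♞ ♝ ♛ ♚ ♝ · ♜│8
7│· ♟ ♟ ♟ ♟ ♟ ♟ ♟│7
6│· · · · · ♞ · ·│6
5│♟ · · · · · · ·│5
4│· · · · · · · ·│4
3│♘ · · · · ♘ · ·│3
2│♙ ♙ ♙ ♙ ♙ ♙ ♙ ♙│2
1│♖ · ♗ ♕ ♔ ♗ · ♖│1
  ─────────────────
  a b c d e f g h

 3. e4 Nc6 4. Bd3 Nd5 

  a b c d e f g h
  ─────────────────
8│♜ · ♝ ♛ ♚ ♝ · ♜│8
7│· ♟ ♟ ♟ ♟ ♟ ♟ ♟│7
6│· · ♞ · · · · ·│6
5│♟ · · ♞ · · · ·│5
4│· · · · ♙ · · ·│4
3│♘ · · ♗ · ♘ · ·│3
2│♙ ♙ ♙ ♙ · ♙ ♙ ♙│2
1│♖ · ♗ ♕ ♔ · · ♖│1
  ─────────────────
  a b c d e f g h

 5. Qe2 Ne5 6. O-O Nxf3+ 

  a b c d e f g h
  ─────────────────
8│♜ · ♝ ♛ ♚ ♝ · ♜│8
7│· ♟ ♟ ♟ ♟ ♟ ♟ ♟│7
6│· · · · · · · ·│6
5│♟ · · ♞ · · · ·│5
4│· · · · ♙ · · ·│4
3│♘ · · ♗ · ♞ · ·│3
2│♙ ♙ ♙ ♙ ♕ ♙ ♙ ♙│2
1│♖ · ♗ · · ♖ ♔ ·│1
  ─────────────────
  a b c d e f g h

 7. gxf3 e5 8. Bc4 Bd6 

  a b c d e f g h
  ─────────────────
8│♜ · ♝ ♛ ♚ · · ♜│8
7│· ♟ ♟ ♟ · ♟ ♟ ♟│7
6│· · · ♝ · · · ·│6
5│♟ · · ♞ ♟ · · ·│5
4│· · ♗ · ♙ · · ·│4
3│♘ · · · · ♙ · ·│3
2│♙ ♙ ♙ ♙ ♕ ♙ · ♙│2
1│♖ · ♗ · · ♖ ♔ ·│1
  ─────────────────
  a b c d e f g h

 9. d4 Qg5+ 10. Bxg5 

  a b c d e f g h
  ─────────────────
8│♜ · ♝ · ♚ · · ♜│8
7│· ♟ ♟ ♟ · ♟ ♟ ♟│7
6│· · · ♝ · · · ·│6
5│♟ · · ♞ ♟ · ♗ ·│5
4│· · ♗ ♙ ♙ · · ·│4
3│♘ · · · · ♙ · ·│3
2│♙ ♙ ♙ · ♕ ♙ · ♙│2
1│♖ · · · · ♖ ♔ ·│1
  ─────────────────
  a b c d e f g h


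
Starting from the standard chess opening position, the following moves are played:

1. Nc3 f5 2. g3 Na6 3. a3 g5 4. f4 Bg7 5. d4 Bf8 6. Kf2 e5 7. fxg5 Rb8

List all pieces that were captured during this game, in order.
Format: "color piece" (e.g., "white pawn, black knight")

Tracking captures:
  fxg5: captured black pawn

black pawn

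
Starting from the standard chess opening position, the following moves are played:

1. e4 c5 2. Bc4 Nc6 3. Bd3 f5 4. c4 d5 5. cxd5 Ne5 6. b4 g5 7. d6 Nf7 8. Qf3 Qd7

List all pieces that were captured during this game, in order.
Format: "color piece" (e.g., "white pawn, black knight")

Tracking captures:
  cxd5: captured black pawn

black pawn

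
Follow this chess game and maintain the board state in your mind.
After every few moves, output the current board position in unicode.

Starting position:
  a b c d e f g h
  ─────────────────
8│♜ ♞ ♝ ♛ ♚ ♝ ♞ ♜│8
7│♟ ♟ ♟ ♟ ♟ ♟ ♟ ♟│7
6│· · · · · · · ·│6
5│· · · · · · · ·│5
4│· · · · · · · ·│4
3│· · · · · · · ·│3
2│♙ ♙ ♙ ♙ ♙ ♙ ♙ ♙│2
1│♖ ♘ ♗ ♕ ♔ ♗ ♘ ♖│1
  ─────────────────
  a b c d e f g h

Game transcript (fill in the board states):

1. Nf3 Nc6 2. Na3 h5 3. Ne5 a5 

  a b c d e f g h
  ─────────────────
8│♜ · ♝ ♛ ♚ ♝ ♞ ♜│8
7│· ♟ ♟ ♟ ♟ ♟ ♟ ·│7
6│· · ♞ · · · · ·│6
5│♟ · · · ♘ · · ♟│5
4│· · · · · · · ·│4
3│♘ · · · · · · ·│3
2│♙ ♙ ♙ ♙ ♙ ♙ ♙ ♙│2
1│♖ · ♗ ♕ ♔ ♗ · ♖│1
  ─────────────────
  a b c d e f g h

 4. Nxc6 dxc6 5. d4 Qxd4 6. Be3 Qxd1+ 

  a b c d e f g h
  ─────────────────
8│♜ · ♝ · ♚ ♝ ♞ ♜│8
7│· ♟ ♟ · ♟ ♟ ♟ ·│7
6│· · ♟ · · · · ·│6
5│♟ · · · · · · ♟│5
4│· · · · · · · ·│4
3│♘ · · · ♗ · · ·│3
2│♙ ♙ ♙ · ♙ ♙ ♙ ♙│2
1│♖ · · ♛ ♔ ♗ · ♖│1
  ─────────────────
  a b c d e f g h

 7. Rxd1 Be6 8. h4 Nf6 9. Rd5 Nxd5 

  a b c d e f g h
  ─────────────────
8│♜ · · · ♚ ♝ · ♜│8
7│· ♟ ♟ · ♟ ♟ ♟ ·│7
6│· · ♟ · ♝ · · ·│6
5│♟ · · ♞ · · · ♟│5
4│· · · · · · · ♙│4
3│♘ · · · ♗ · · ·│3
2│♙ ♙ ♙ · ♙ ♙ ♙ ·│2
1│· · · · ♔ ♗ · ♖│1
  ─────────────────
  a b c d e f g h

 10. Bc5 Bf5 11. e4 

  a b c d e f g h
  ─────────────────
8│♜ · · · ♚ ♝ · ♜│8
7│· ♟ ♟ · ♟ ♟ ♟ ·│7
6│· · ♟ · · · · ·│6
5│♟ · ♗ ♞ · ♝ · ♟│5
4│· · · · ♙ · · ♙│4
3│♘ · · · · · · ·│3
2│♙ ♙ ♙ · · ♙ ♙ ·│2
1│· · · · ♔ ♗ · ♖│1
  ─────────────────
  a b c d e f g h


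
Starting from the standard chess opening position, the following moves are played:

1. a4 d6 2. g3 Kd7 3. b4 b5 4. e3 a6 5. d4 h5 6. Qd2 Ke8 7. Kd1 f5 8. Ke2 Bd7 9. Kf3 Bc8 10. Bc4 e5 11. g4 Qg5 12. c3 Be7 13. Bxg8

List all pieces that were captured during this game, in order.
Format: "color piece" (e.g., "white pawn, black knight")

Tracking captures:
  Bxg8: captured black knight

black knight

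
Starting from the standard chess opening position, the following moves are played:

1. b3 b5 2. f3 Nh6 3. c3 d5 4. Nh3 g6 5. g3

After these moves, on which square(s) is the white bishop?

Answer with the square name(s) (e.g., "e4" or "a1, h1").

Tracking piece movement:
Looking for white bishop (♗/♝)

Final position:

  a b c d e f g h
  ─────────────────
8│♜ ♞ ♝ ♛ ♚ ♝ · ♜│8
7│♟ · ♟ · ♟ ♟ · ♟│7
6│· · · · · · ♟ ♞│6
5│· ♟ · ♟ · · · ·│5
4│· · · · · · · ·│4
3│· ♙ ♙ · · ♙ ♙ ♘│3
2│♙ · · ♙ ♙ · · ♙│2
1│♖ ♘ ♗ ♕ ♔ ♗ · ♖│1
  ─────────────────
  a b c d e f g h


c1, f1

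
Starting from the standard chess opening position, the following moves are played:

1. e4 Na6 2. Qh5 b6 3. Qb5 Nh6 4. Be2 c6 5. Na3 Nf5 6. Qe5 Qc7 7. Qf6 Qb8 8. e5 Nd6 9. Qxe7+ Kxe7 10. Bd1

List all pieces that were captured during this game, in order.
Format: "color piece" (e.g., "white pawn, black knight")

Tracking captures:
  Qxe7+: captured black pawn
  Kxe7: captured white queen

black pawn, white queen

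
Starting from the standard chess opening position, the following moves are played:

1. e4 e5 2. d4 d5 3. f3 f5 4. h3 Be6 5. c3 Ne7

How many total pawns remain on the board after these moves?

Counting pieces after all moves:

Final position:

  a b c d e f g h
  ─────────────────
8│♜ ♞ · ♛ ♚ ♝ · ♜│8
7│♟ ♟ ♟ · ♞ · ♟ ♟│7
6│· · · · ♝ · · ·│6
5│· · · ♟ ♟ ♟ · ·│5
4│· · · ♙ ♙ · · ·│4
3│· · ♙ · · ♙ · ♙│3
2│♙ ♙ · · · · ♙ ·│2
1│♖ ♘ ♗ ♕ ♔ ♗ ♘ ♖│1
  ─────────────────
  a b c d e f g h


16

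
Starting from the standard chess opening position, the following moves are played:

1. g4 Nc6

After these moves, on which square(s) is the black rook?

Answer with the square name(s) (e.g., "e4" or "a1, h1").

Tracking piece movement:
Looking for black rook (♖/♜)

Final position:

  a b c d e f g h
  ─────────────────
8│♜ · ♝ ♛ ♚ ♝ ♞ ♜│8
7│♟ ♟ ♟ ♟ ♟ ♟ ♟ ♟│7
6│· · ♞ · · · · ·│6
5│· · · · · · · ·│5
4│· · · · · · ♙ ·│4
3│· · · · · · · ·│3
2│♙ ♙ ♙ ♙ ♙ ♙ · ♙│2
1│♖ ♘ ♗ ♕ ♔ ♗ ♘ ♖│1
  ─────────────────
  a b c d e f g h


a8, h8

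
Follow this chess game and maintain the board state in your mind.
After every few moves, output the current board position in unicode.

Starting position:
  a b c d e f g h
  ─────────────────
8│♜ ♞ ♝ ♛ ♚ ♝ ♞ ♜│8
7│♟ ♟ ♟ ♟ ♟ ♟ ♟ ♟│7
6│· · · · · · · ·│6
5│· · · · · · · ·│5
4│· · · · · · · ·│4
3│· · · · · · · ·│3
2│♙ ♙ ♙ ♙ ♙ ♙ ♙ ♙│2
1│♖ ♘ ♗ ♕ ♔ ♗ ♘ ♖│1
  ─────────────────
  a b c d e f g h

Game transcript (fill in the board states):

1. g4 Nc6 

  a b c d e f g h
  ─────────────────
8│♜ · ♝ ♛ ♚ ♝ ♞ ♜│8
7│♟ ♟ ♟ ♟ ♟ ♟ ♟ ♟│7
6│· · ♞ · · · · ·│6
5│· · · · · · · ·│5
4│· · · · · · ♙ ·│4
3│· · · · · · · ·│3
2│♙ ♙ ♙ ♙ ♙ ♙ · ♙│2
1│♖ ♘ ♗ ♕ ♔ ♗ ♘ ♖│1
  ─────────────────
  a b c d e f g h

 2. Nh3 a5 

  a b c d e f g h
  ─────────────────
8│♜ · ♝ ♛ ♚ ♝ ♞ ♜│8
7│· ♟ ♟ ♟ ♟ ♟ ♟ ♟│7
6│· · ♞ · · · · ·│6
5│♟ · · · · · · ·│5
4│· · · · · · ♙ ·│4
3│· · · · · · · ♘│3
2│♙ ♙ ♙ ♙ ♙ ♙ · ♙│2
1│♖ ♘ ♗ ♕ ♔ ♗ · ♖│1
  ─────────────────
  a b c d e f g h

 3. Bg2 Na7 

  a b c d e f g h
  ─────────────────
8│♜ · ♝ ♛ ♚ ♝ ♞ ♜│8
7│♞ ♟ ♟ ♟ ♟ ♟ ♟ ♟│7
6│· · · · · · · ·│6
5│♟ · · · · · · ·│5
4│· · · · · · ♙ ·│4
3│· · · · · · · ♘│3
2│♙ ♙ ♙ ♙ ♙ ♙ ♗ ♙│2
1│♖ ♘ ♗ ♕ ♔ · · ♖│1
  ─────────────────
  a b c d e f g h

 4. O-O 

  a b c d e f g h
  ─────────────────
8│♜ · ♝ ♛ ♚ ♝ ♞ ♜│8
7│♞ ♟ ♟ ♟ ♟ ♟ ♟ ♟│7
6│· · · · · · · ·│6
5│♟ · · · · · · ·│5
4│· · · · · · ♙ ·│4
3│· · · · · · · ♘│3
2│♙ ♙ ♙ ♙ ♙ ♙ ♗ ♙│2
1│♖ ♘ ♗ ♕ · ♖ ♔ ·│1
  ─────────────────
  a b c d e f g h


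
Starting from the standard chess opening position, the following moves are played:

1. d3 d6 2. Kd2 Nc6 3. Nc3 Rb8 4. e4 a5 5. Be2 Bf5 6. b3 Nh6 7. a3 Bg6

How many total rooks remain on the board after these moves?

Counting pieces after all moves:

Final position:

  a b c d e f g h
  ─────────────────
8│· ♜ · ♛ ♚ ♝ · ♜│8
7│· ♟ ♟ · ♟ ♟ ♟ ♟│7
6│· · ♞ ♟ · · ♝ ♞│6
5│♟ · · · · · · ·│5
4│· · · · ♙ · · ·│4
3│♙ ♙ ♘ ♙ · · · ·│3
2│· · ♙ ♔ ♗ ♙ ♙ ♙│2
1│♖ · ♗ ♕ · · ♘ ♖│1
  ─────────────────
  a b c d e f g h


4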